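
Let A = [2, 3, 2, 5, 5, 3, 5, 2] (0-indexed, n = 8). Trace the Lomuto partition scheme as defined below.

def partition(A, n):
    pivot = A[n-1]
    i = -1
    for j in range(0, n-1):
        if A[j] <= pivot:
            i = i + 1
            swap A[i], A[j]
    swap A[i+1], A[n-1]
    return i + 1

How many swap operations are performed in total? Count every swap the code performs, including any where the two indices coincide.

pivot=2, i=-1
j=0: 2≤2, i=0, swap(0,0) ⇒ [2, 3, 2, 5, 5, 3, 5, 2]
j=1: 3>2, skip
j=2: 2≤2, i=1, swap(1,2) ⇒ [2, 2, 3, 5, 5, 3, 5, 2]
j=3: 5>2, skip
j=4: 5>2, skip
j=5: 3>2, skip
j=6: 5>2, skip
swap(2,7) ⇒ [2, 2, 2, 5, 5, 3, 5, 3]; return 2

3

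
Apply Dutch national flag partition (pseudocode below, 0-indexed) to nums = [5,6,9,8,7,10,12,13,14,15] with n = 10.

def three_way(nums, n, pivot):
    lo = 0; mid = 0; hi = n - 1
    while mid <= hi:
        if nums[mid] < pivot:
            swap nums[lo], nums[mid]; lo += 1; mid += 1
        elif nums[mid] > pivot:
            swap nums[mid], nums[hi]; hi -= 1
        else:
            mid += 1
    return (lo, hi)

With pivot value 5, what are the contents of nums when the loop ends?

[5,9,8,7,10,12,13,14,15,6]

pivot = 5; lo=0, mid=0, hi=9
nums[mid]=5=5: mid=1
nums[mid]=6>5: swap nums[1],nums[9]; hi=8 → [5,15,9,8,7,10,12,13,14,6]
nums[mid]=15>5: swap nums[1],nums[8]; hi=7 → [5,14,9,8,7,10,12,13,15,6]
nums[mid]=14>5: swap nums[1],nums[7]; hi=6 → [5,13,9,8,7,10,12,14,15,6]
nums[mid]=13>5: swap nums[1],nums[6]; hi=5 → [5,12,9,8,7,10,13,14,15,6]
nums[mid]=12>5: swap nums[1],nums[5]; hi=4 → [5,10,9,8,7,12,13,14,15,6]
nums[mid]=10>5: swap nums[1],nums[4]; hi=3 → [5,7,9,8,10,12,13,14,15,6]
nums[mid]=7>5: swap nums[1],nums[3]; hi=2 → [5,8,9,7,10,12,13,14,15,6]
nums[mid]=8>5: swap nums[1],nums[2]; hi=1 → [5,9,8,7,10,12,13,14,15,6]
nums[mid]=9>5: swap nums[1],nums[1]; hi=0 → [5,9,8,7,10,12,13,14,15,6]
end: lo=0, hi=0; nums = [5,9,8,7,10,12,13,14,15,6]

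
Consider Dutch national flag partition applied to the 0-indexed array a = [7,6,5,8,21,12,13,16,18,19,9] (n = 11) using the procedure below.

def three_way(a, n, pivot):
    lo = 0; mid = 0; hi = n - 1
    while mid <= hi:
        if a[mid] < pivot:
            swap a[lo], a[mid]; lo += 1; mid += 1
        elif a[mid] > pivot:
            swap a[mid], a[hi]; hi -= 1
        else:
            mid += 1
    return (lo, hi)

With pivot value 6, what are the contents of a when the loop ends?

[5,6,8,21,12,13,16,18,19,9,7]

pivot = 6; lo=0, mid=0, hi=10
a[mid]=7>6: swap a[0],a[10]; hi=9 → [9,6,5,8,21,12,13,16,18,19,7]
a[mid]=9>6: swap a[0],a[9]; hi=8 → [19,6,5,8,21,12,13,16,18,9,7]
a[mid]=19>6: swap a[0],a[8]; hi=7 → [18,6,5,8,21,12,13,16,19,9,7]
a[mid]=18>6: swap a[0],a[7]; hi=6 → [16,6,5,8,21,12,13,18,19,9,7]
a[mid]=16>6: swap a[0],a[6]; hi=5 → [13,6,5,8,21,12,16,18,19,9,7]
a[mid]=13>6: swap a[0],a[5]; hi=4 → [12,6,5,8,21,13,16,18,19,9,7]
a[mid]=12>6: swap a[0],a[4]; hi=3 → [21,6,5,8,12,13,16,18,19,9,7]
a[mid]=21>6: swap a[0],a[3]; hi=2 → [8,6,5,21,12,13,16,18,19,9,7]
a[mid]=8>6: swap a[0],a[2]; hi=1 → [5,6,8,21,12,13,16,18,19,9,7]
a[mid]=5<6: swap a[0],a[0]; lo=1,mid=1 → [5,6,8,21,12,13,16,18,19,9,7]
a[mid]=6=6: mid=2
end: lo=1, hi=1; a = [5,6,8,21,12,13,16,18,19,9,7]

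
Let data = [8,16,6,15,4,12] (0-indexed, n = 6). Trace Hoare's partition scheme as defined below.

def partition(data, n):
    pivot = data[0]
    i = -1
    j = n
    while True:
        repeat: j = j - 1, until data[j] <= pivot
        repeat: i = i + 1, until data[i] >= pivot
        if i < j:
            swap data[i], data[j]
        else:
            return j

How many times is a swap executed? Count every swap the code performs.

pivot = data[0] = 8; i = -1, j = 6
j→4 (data[4]=4≤8), i→0 (data[0]=8≥8); i<j, swap → [4,16,6,15,8,12]
j→2 (data[2]=6≤8), i→1 (data[1]=16≥8); i<j, swap → [4,6,16,15,8,12]
j→1, i→2; i≥j, return j=1. data = [4,6,16,15,8,12]

2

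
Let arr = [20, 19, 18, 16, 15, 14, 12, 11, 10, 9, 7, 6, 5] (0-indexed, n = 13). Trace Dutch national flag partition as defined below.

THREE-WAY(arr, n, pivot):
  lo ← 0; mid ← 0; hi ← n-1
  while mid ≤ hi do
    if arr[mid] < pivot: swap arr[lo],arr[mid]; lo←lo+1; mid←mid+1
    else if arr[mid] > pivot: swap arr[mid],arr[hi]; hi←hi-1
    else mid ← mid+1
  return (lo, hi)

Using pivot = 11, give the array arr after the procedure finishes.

[5, 6, 7, 9, 10, 11, 12, 14, 15, 16, 18, 19, 20]

pivot = 11; lo=0, mid=0, hi=12
arr[mid]=20>11: swap arr[0],arr[12]; hi=11 → [5, 19, 18, 16, 15, 14, 12, 11, 10, 9, 7, 6, 20]
arr[mid]=5<11: swap arr[0],arr[0]; lo=1,mid=1 → [5, 19, 18, 16, 15, 14, 12, 11, 10, 9, 7, 6, 20]
arr[mid]=19>11: swap arr[1],arr[11]; hi=10 → [5, 6, 18, 16, 15, 14, 12, 11, 10, 9, 7, 19, 20]
arr[mid]=6<11: swap arr[1],arr[1]; lo=2,mid=2 → [5, 6, 18, 16, 15, 14, 12, 11, 10, 9, 7, 19, 20]
arr[mid]=18>11: swap arr[2],arr[10]; hi=9 → [5, 6, 7, 16, 15, 14, 12, 11, 10, 9, 18, 19, 20]
arr[mid]=7<11: swap arr[2],arr[2]; lo=3,mid=3 → [5, 6, 7, 16, 15, 14, 12, 11, 10, 9, 18, 19, 20]
arr[mid]=16>11: swap arr[3],arr[9]; hi=8 → [5, 6, 7, 9, 15, 14, 12, 11, 10, 16, 18, 19, 20]
arr[mid]=9<11: swap arr[3],arr[3]; lo=4,mid=4 → [5, 6, 7, 9, 15, 14, 12, 11, 10, 16, 18, 19, 20]
arr[mid]=15>11: swap arr[4],arr[8]; hi=7 → [5, 6, 7, 9, 10, 14, 12, 11, 15, 16, 18, 19, 20]
arr[mid]=10<11: swap arr[4],arr[4]; lo=5,mid=5 → [5, 6, 7, 9, 10, 14, 12, 11, 15, 16, 18, 19, 20]
arr[mid]=14>11: swap arr[5],arr[7]; hi=6 → [5, 6, 7, 9, 10, 11, 12, 14, 15, 16, 18, 19, 20]
arr[mid]=11=11: mid=6
arr[mid]=12>11: swap arr[6],arr[6]; hi=5 → [5, 6, 7, 9, 10, 11, 12, 14, 15, 16, 18, 19, 20]
end: lo=5, hi=5; arr = [5, 6, 7, 9, 10, 11, 12, 14, 15, 16, 18, 19, 20]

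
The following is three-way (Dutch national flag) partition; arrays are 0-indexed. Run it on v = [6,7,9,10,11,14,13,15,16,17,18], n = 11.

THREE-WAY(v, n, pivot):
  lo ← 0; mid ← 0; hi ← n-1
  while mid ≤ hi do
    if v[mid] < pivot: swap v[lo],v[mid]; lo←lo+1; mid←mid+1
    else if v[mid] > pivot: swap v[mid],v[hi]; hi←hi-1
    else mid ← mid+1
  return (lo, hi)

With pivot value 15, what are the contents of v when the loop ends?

[6,7,9,10,11,14,13,15,17,18,16]

lo=0 mid=0 hi=10
6<15: swap(0,0), lo=1 mid=1 ⇒ [6,7,9,10,11,14,13,15,16,17,18]
7<15: swap(1,1), lo=2 mid=2 ⇒ [6,7,9,10,11,14,13,15,16,17,18]
9<15: swap(2,2), lo=3 mid=3 ⇒ [6,7,9,10,11,14,13,15,16,17,18]
10<15: swap(3,3), lo=4 mid=4 ⇒ [6,7,9,10,11,14,13,15,16,17,18]
11<15: swap(4,4), lo=5 mid=5 ⇒ [6,7,9,10,11,14,13,15,16,17,18]
14<15: swap(5,5), lo=6 mid=6 ⇒ [6,7,9,10,11,14,13,15,16,17,18]
13<15: swap(6,6), lo=7 mid=7 ⇒ [6,7,9,10,11,14,13,15,16,17,18]
15=15: mid=8
16>15: swap(8,10), hi=9 ⇒ [6,7,9,10,11,14,13,15,18,17,16]
18>15: swap(8,9), hi=8 ⇒ [6,7,9,10,11,14,13,15,17,18,16]
17>15: swap(8,8), hi=7 ⇒ [6,7,9,10,11,14,13,15,17,18,16]
done. lo=7 hi=7; v=[6,7,9,10,11,14,13,15,17,18,16]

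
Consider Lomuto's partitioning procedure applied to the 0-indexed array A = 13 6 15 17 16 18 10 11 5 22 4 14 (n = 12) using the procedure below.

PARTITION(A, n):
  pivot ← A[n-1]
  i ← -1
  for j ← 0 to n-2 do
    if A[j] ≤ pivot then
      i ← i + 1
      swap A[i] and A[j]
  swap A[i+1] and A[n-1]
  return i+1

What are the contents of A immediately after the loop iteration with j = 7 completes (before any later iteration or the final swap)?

13 6 10 11 16 18 15 17 5 22 4 14

pivot=14, i=-1
j=0: 13≤14, i=0, swap(0,0) ⇒ 13 6 15 17 16 18 10 11 5 22 4 14
j=1: 6≤14, i=1, swap(1,1) ⇒ 13 6 15 17 16 18 10 11 5 22 4 14
j=2: 15>14, skip
j=3: 17>14, skip
j=4: 16>14, skip
j=5: 18>14, skip
j=6: 10≤14, i=2, swap(2,6) ⇒ 13 6 10 17 16 18 15 11 5 22 4 14
j=7: 11≤14, i=3, swap(3,7) ⇒ 13 6 10 11 16 18 15 17 5 22 4 14
(after j=7) A = 13 6 10 11 16 18 15 17 5 22 4 14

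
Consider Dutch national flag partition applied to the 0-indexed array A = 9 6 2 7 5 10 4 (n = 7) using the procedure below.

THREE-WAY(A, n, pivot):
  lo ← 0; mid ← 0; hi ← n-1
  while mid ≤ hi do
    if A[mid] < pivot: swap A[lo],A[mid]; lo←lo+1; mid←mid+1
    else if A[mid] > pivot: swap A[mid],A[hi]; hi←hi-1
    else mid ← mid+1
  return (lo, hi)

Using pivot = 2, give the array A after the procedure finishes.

pivot = 2; lo=0, mid=0, hi=6
A[mid]=9>2: swap A[0],A[6]; hi=5 → 4 6 2 7 5 10 9
A[mid]=4>2: swap A[0],A[5]; hi=4 → 10 6 2 7 5 4 9
A[mid]=10>2: swap A[0],A[4]; hi=3 → 5 6 2 7 10 4 9
A[mid]=5>2: swap A[0],A[3]; hi=2 → 7 6 2 5 10 4 9
A[mid]=7>2: swap A[0],A[2]; hi=1 → 2 6 7 5 10 4 9
A[mid]=2=2: mid=1
A[mid]=6>2: swap A[1],A[1]; hi=0 → 2 6 7 5 10 4 9
end: lo=0, hi=0; A = 2 6 7 5 10 4 9

2 6 7 5 10 4 9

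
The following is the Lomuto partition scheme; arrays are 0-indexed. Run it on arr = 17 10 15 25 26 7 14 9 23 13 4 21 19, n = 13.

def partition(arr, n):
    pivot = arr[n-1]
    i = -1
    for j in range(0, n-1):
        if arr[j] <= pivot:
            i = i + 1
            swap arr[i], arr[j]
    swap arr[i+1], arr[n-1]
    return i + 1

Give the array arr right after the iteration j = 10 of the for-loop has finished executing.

pivot=19, i=-1
j=0: 17≤19, i=0, swap(0,0) ⇒ 17 10 15 25 26 7 14 9 23 13 4 21 19
j=1: 10≤19, i=1, swap(1,1) ⇒ 17 10 15 25 26 7 14 9 23 13 4 21 19
j=2: 15≤19, i=2, swap(2,2) ⇒ 17 10 15 25 26 7 14 9 23 13 4 21 19
j=3: 25>19, skip
j=4: 26>19, skip
j=5: 7≤19, i=3, swap(3,5) ⇒ 17 10 15 7 26 25 14 9 23 13 4 21 19
j=6: 14≤19, i=4, swap(4,6) ⇒ 17 10 15 7 14 25 26 9 23 13 4 21 19
j=7: 9≤19, i=5, swap(5,7) ⇒ 17 10 15 7 14 9 26 25 23 13 4 21 19
j=8: 23>19, skip
j=9: 13≤19, i=6, swap(6,9) ⇒ 17 10 15 7 14 9 13 25 23 26 4 21 19
j=10: 4≤19, i=7, swap(7,10) ⇒ 17 10 15 7 14 9 13 4 23 26 25 21 19
(after j=10) arr = 17 10 15 7 14 9 13 4 23 26 25 21 19

17 10 15 7 14 9 13 4 23 26 25 21 19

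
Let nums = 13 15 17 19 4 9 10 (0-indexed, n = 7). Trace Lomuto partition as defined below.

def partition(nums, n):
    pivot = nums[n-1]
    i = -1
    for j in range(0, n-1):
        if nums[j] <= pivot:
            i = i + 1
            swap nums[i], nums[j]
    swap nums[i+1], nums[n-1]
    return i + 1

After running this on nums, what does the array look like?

pivot = nums[6] = 10; i = -1
j=0: nums[0]=13 > 10 → no swap
j=1: nums[1]=15 > 10 → no swap
j=2: nums[2]=17 > 10 → no swap
j=3: nums[3]=19 > 10 → no swap
j=4: nums[4]=4 ≤ 10 → i=0, swap nums[0],nums[4] → 4 15 17 19 13 9 10
j=5: nums[5]=9 ≤ 10 → i=1, swap nums[1],nums[5] → 4 9 17 19 13 15 10
final swap nums[2],nums[6] → 4 9 10 19 13 15 17; return 2

4 9 10 19 13 15 17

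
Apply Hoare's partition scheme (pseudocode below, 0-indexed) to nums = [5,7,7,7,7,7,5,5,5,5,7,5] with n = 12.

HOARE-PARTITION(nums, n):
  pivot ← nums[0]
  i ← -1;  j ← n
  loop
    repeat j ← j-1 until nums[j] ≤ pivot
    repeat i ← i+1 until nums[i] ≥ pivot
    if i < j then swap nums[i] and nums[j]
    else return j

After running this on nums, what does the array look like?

pivot = nums[0] = 5; i = -1, j = 12
j→11 (nums[11]=5≤5), i→0 (nums[0]=5≥5); i<j, swap → [5,7,7,7,7,7,5,5,5,5,7,5]
j→9 (nums[9]=5≤5), i→1 (nums[1]=7≥5); i<j, swap → [5,5,7,7,7,7,5,5,5,7,7,5]
j→8 (nums[8]=5≤5), i→2 (nums[2]=7≥5); i<j, swap → [5,5,5,7,7,7,5,5,7,7,7,5]
j→7 (nums[7]=5≤5), i→3 (nums[3]=7≥5); i<j, swap → [5,5,5,5,7,7,5,7,7,7,7,5]
j→6 (nums[6]=5≤5), i→4 (nums[4]=7≥5); i<j, swap → [5,5,5,5,5,7,7,7,7,7,7,5]
j→4, i→5; i≥j, return j=4. nums = [5,5,5,5,5,7,7,7,7,7,7,5]

[5,5,5,5,5,7,7,7,7,7,7,5]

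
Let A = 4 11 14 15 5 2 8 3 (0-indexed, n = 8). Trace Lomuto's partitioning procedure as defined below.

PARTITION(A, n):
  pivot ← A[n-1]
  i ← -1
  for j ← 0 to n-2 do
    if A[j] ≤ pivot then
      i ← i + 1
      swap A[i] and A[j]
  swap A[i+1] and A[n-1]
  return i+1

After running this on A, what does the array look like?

2 3 14 15 5 4 8 11

pivot = A[7] = 3; i = -1
j=0: A[0]=4 > 3 → no swap
j=1: A[1]=11 > 3 → no swap
j=2: A[2]=14 > 3 → no swap
j=3: A[3]=15 > 3 → no swap
j=4: A[4]=5 > 3 → no swap
j=5: A[5]=2 ≤ 3 → i=0, swap A[0],A[5] → 2 11 14 15 5 4 8 3
j=6: A[6]=8 > 3 → no swap
final swap A[1],A[7] → 2 3 14 15 5 4 8 11; return 1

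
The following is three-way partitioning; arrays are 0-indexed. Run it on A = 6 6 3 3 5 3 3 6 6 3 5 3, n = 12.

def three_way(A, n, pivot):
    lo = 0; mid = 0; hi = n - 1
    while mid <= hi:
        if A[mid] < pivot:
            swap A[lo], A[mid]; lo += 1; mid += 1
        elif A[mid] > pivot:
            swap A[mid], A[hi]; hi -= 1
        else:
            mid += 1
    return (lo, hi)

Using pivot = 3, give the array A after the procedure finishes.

3 3 3 3 3 3 6 6 5 5 6 6

lo=0 mid=0 hi=11
6>3: swap(0,11), hi=10 ⇒ 3 6 3 3 5 3 3 6 6 3 5 6
3=3: mid=1
6>3: swap(1,10), hi=9 ⇒ 3 5 3 3 5 3 3 6 6 3 6 6
5>3: swap(1,9), hi=8 ⇒ 3 3 3 3 5 3 3 6 6 5 6 6
3=3: mid=2
3=3: mid=3
3=3: mid=4
5>3: swap(4,8), hi=7 ⇒ 3 3 3 3 6 3 3 6 5 5 6 6
6>3: swap(4,7), hi=6 ⇒ 3 3 3 3 6 3 3 6 5 5 6 6
6>3: swap(4,6), hi=5 ⇒ 3 3 3 3 3 3 6 6 5 5 6 6
3=3: mid=5
3=3: mid=6
done. lo=0 hi=5; A=3 3 3 3 3 3 6 6 5 5 6 6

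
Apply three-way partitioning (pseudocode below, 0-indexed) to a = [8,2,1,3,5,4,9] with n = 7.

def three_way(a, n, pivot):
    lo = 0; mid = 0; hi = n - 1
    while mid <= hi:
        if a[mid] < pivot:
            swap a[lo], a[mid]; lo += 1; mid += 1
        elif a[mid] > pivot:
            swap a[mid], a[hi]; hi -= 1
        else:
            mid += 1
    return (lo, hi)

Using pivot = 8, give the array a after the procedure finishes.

[2,1,3,5,4,8,9]

lo=0 mid=0 hi=6
8=8: mid=1
2<8: swap(0,1), lo=1 mid=2 ⇒ [2,8,1,3,5,4,9]
1<8: swap(1,2), lo=2 mid=3 ⇒ [2,1,8,3,5,4,9]
3<8: swap(2,3), lo=3 mid=4 ⇒ [2,1,3,8,5,4,9]
5<8: swap(3,4), lo=4 mid=5 ⇒ [2,1,3,5,8,4,9]
4<8: swap(4,5), lo=5 mid=6 ⇒ [2,1,3,5,4,8,9]
9>8: swap(6,6), hi=5 ⇒ [2,1,3,5,4,8,9]
done. lo=5 hi=5; a=[2,1,3,5,4,8,9]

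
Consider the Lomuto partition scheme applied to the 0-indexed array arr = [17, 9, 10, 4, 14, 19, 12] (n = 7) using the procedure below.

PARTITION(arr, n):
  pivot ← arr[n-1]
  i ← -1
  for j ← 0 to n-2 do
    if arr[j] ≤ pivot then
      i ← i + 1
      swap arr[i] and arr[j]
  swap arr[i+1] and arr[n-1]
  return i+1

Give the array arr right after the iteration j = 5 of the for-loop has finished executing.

pivot=12, i=-1
j=0: 17>12, skip
j=1: 9≤12, i=0, swap(0,1) ⇒ [9, 17, 10, 4, 14, 19, 12]
j=2: 10≤12, i=1, swap(1,2) ⇒ [9, 10, 17, 4, 14, 19, 12]
j=3: 4≤12, i=2, swap(2,3) ⇒ [9, 10, 4, 17, 14, 19, 12]
j=4: 14>12, skip
j=5: 19>12, skip
(after j=5) arr = [9, 10, 4, 17, 14, 19, 12]

[9, 10, 4, 17, 14, 19, 12]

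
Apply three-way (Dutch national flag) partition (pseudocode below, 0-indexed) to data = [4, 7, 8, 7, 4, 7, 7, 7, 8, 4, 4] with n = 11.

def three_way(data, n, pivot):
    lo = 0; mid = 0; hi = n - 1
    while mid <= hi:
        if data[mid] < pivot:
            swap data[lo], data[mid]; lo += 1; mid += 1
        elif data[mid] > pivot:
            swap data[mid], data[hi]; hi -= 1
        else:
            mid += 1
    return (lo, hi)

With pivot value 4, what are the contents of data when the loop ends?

[4, 4, 4, 4, 7, 7, 7, 8, 7, 8, 7]

lo=0 mid=0 hi=10
4=4: mid=1
7>4: swap(1,10), hi=9 ⇒ [4, 4, 8, 7, 4, 7, 7, 7, 8, 4, 7]
4=4: mid=2
8>4: swap(2,9), hi=8 ⇒ [4, 4, 4, 7, 4, 7, 7, 7, 8, 8, 7]
4=4: mid=3
7>4: swap(3,8), hi=7 ⇒ [4, 4, 4, 8, 4, 7, 7, 7, 7, 8, 7]
8>4: swap(3,7), hi=6 ⇒ [4, 4, 4, 7, 4, 7, 7, 8, 7, 8, 7]
7>4: swap(3,6), hi=5 ⇒ [4, 4, 4, 7, 4, 7, 7, 8, 7, 8, 7]
7>4: swap(3,5), hi=4 ⇒ [4, 4, 4, 7, 4, 7, 7, 8, 7, 8, 7]
7>4: swap(3,4), hi=3 ⇒ [4, 4, 4, 4, 7, 7, 7, 8, 7, 8, 7]
4=4: mid=4
done. lo=0 hi=3; data=[4, 4, 4, 4, 7, 7, 7, 8, 7, 8, 7]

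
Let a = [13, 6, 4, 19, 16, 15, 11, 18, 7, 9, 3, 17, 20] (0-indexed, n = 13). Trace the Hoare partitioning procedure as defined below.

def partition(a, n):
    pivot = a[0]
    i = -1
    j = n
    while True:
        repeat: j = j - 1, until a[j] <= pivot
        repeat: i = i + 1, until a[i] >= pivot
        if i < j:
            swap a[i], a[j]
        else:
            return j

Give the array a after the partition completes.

[3, 6, 4, 9, 7, 11, 15, 18, 16, 19, 13, 17, 20]

pivot = a[0] = 13; i = -1, j = 13
j→10 (a[10]=3≤13), i→0 (a[0]=13≥13); i<j, swap → [3, 6, 4, 19, 16, 15, 11, 18, 7, 9, 13, 17, 20]
j→9 (a[9]=9≤13), i→3 (a[3]=19≥13); i<j, swap → [3, 6, 4, 9, 16, 15, 11, 18, 7, 19, 13, 17, 20]
j→8 (a[8]=7≤13), i→4 (a[4]=16≥13); i<j, swap → [3, 6, 4, 9, 7, 15, 11, 18, 16, 19, 13, 17, 20]
j→6 (a[6]=11≤13), i→5 (a[5]=15≥13); i<j, swap → [3, 6, 4, 9, 7, 11, 15, 18, 16, 19, 13, 17, 20]
j→5, i→6; i≥j, return j=5. a = [3, 6, 4, 9, 7, 11, 15, 18, 16, 19, 13, 17, 20]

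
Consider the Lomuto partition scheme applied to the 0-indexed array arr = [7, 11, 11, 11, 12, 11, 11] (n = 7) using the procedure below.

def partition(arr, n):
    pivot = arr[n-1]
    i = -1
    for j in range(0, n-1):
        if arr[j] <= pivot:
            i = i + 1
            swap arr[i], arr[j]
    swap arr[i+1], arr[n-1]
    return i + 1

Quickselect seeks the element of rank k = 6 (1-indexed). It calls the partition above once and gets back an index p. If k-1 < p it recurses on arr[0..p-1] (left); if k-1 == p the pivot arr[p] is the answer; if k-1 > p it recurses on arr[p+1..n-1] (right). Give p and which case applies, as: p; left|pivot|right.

pivot=11, i=-1
j=0: 7≤11, i=0, swap(0,0) ⇒ [7, 11, 11, 11, 12, 11, 11]
j=1: 11≤11, i=1, swap(1,1) ⇒ [7, 11, 11, 11, 12, 11, 11]
j=2: 11≤11, i=2, swap(2,2) ⇒ [7, 11, 11, 11, 12, 11, 11]
j=3: 11≤11, i=3, swap(3,3) ⇒ [7, 11, 11, 11, 12, 11, 11]
j=4: 12>11, skip
j=5: 11≤11, i=4, swap(4,5) ⇒ [7, 11, 11, 11, 11, 12, 11]
swap(5,6) ⇒ [7, 11, 11, 11, 11, 11, 12]; return 5
p = 5; k-1 = 5 == 5 ⇒ pivot

5; pivot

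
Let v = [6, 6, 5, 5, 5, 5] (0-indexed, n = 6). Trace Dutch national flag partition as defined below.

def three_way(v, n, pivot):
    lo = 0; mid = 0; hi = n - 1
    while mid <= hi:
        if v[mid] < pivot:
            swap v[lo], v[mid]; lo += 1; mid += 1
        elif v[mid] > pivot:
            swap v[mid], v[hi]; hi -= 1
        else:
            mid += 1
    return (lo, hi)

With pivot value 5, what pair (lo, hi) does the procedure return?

pivot = 5; lo=0, mid=0, hi=5
v[mid]=6>5: swap v[0],v[5]; hi=4 → [5, 6, 5, 5, 5, 6]
v[mid]=5=5: mid=1
v[mid]=6>5: swap v[1],v[4]; hi=3 → [5, 5, 5, 5, 6, 6]
v[mid]=5=5: mid=2
v[mid]=5=5: mid=3
v[mid]=5=5: mid=4
end: lo=0, hi=3; v = [5, 5, 5, 5, 6, 6]

(0, 3)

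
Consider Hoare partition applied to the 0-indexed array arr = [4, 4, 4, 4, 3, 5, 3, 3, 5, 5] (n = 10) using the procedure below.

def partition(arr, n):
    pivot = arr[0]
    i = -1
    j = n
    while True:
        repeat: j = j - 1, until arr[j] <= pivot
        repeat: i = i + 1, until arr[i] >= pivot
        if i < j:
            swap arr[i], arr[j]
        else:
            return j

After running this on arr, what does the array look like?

[3, 3, 3, 4, 4, 5, 4, 4, 5, 5]

pivot=4
j stops at 7 (3), i stops at 0 (4); swap ⇒ [3, 4, 4, 4, 3, 5, 3, 4, 5, 5]
j stops at 6 (3), i stops at 1 (4); swap ⇒ [3, 3, 4, 4, 3, 5, 4, 4, 5, 5]
j stops at 4 (3), i stops at 2 (4); swap ⇒ [3, 3, 3, 4, 4, 5, 4, 4, 5, 5]
j stops at 3, i stops at 3; i≥j ⇒ return 3. arr=[3, 3, 3, 4, 4, 5, 4, 4, 5, 5]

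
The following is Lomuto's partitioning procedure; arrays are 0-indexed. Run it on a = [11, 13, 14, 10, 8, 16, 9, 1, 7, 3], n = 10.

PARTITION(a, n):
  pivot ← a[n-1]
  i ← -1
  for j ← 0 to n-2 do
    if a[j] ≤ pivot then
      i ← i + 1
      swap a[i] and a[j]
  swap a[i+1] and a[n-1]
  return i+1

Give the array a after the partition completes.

[1, 3, 14, 10, 8, 16, 9, 11, 7, 13]

pivot = a[9] = 3; i = -1
j=0: a[0]=11 > 3 → no swap
j=1: a[1]=13 > 3 → no swap
j=2: a[2]=14 > 3 → no swap
j=3: a[3]=10 > 3 → no swap
j=4: a[4]=8 > 3 → no swap
j=5: a[5]=16 > 3 → no swap
j=6: a[6]=9 > 3 → no swap
j=7: a[7]=1 ≤ 3 → i=0, swap a[0],a[7] → [1, 13, 14, 10, 8, 16, 9, 11, 7, 3]
j=8: a[8]=7 > 3 → no swap
final swap a[1],a[9] → [1, 3, 14, 10, 8, 16, 9, 11, 7, 13]; return 1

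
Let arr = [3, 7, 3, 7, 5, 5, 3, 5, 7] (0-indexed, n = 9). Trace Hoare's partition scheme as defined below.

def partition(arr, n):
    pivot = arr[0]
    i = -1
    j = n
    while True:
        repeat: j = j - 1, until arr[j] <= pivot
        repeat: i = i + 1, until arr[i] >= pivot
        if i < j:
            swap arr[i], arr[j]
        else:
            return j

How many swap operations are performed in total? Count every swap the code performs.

2

pivot = arr[0] = 3; i = -1, j = 9
j→6 (arr[6]=3≤3), i→0 (arr[0]=3≥3); i<j, swap → [3, 7, 3, 7, 5, 5, 3, 5, 7]
j→2 (arr[2]=3≤3), i→1 (arr[1]=7≥3); i<j, swap → [3, 3, 7, 7, 5, 5, 3, 5, 7]
j→1, i→2; i≥j, return j=1. arr = [3, 3, 7, 7, 5, 5, 3, 5, 7]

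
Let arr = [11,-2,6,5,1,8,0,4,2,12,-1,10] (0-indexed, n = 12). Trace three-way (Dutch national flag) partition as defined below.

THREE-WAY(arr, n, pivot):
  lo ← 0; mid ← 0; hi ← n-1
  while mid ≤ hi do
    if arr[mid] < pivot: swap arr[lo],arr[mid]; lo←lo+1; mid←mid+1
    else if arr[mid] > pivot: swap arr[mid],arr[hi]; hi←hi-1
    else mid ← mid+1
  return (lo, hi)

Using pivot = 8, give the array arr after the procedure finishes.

[-1,-2,6,5,1,0,4,2,8,12,10,11]

pivot = 8; lo=0, mid=0, hi=11
arr[mid]=11>8: swap arr[0],arr[11]; hi=10 → [10,-2,6,5,1,8,0,4,2,12,-1,11]
arr[mid]=10>8: swap arr[0],arr[10]; hi=9 → [-1,-2,6,5,1,8,0,4,2,12,10,11]
arr[mid]=-1<8: swap arr[0],arr[0]; lo=1,mid=1 → [-1,-2,6,5,1,8,0,4,2,12,10,11]
arr[mid]=-2<8: swap arr[1],arr[1]; lo=2,mid=2 → [-1,-2,6,5,1,8,0,4,2,12,10,11]
arr[mid]=6<8: swap arr[2],arr[2]; lo=3,mid=3 → [-1,-2,6,5,1,8,0,4,2,12,10,11]
arr[mid]=5<8: swap arr[3],arr[3]; lo=4,mid=4 → [-1,-2,6,5,1,8,0,4,2,12,10,11]
arr[mid]=1<8: swap arr[4],arr[4]; lo=5,mid=5 → [-1,-2,6,5,1,8,0,4,2,12,10,11]
arr[mid]=8=8: mid=6
arr[mid]=0<8: swap arr[5],arr[6]; lo=6,mid=7 → [-1,-2,6,5,1,0,8,4,2,12,10,11]
arr[mid]=4<8: swap arr[6],arr[7]; lo=7,mid=8 → [-1,-2,6,5,1,0,4,8,2,12,10,11]
arr[mid]=2<8: swap arr[7],arr[8]; lo=8,mid=9 → [-1,-2,6,5,1,0,4,2,8,12,10,11]
arr[mid]=12>8: swap arr[9],arr[9]; hi=8 → [-1,-2,6,5,1,0,4,2,8,12,10,11]
end: lo=8, hi=8; arr = [-1,-2,6,5,1,0,4,2,8,12,10,11]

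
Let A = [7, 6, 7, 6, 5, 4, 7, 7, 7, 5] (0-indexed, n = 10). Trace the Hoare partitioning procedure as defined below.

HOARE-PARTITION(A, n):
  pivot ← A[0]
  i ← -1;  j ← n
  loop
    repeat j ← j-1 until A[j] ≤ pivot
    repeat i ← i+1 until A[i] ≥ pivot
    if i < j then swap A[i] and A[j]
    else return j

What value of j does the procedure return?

pivot = A[0] = 7; i = -1, j = 10
j→9 (A[9]=5≤7), i→0 (A[0]=7≥7); i<j, swap → [5, 6, 7, 6, 5, 4, 7, 7, 7, 7]
j→8 (A[8]=7≤7), i→2 (A[2]=7≥7); i<j, swap → [5, 6, 7, 6, 5, 4, 7, 7, 7, 7]
j→7 (A[7]=7≤7), i→6 (A[6]=7≥7); i<j, swap → [5, 6, 7, 6, 5, 4, 7, 7, 7, 7]
j→6, i→7; i≥j, return j=6. A = [5, 6, 7, 6, 5, 4, 7, 7, 7, 7]

6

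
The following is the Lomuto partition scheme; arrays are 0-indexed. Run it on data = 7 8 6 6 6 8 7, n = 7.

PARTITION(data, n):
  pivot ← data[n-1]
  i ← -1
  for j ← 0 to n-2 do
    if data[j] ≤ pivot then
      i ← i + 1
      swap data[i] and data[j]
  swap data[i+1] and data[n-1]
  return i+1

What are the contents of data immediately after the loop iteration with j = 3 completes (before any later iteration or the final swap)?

pivot=7, i=-1
j=0: 7≤7, i=0, swap(0,0) ⇒ 7 8 6 6 6 8 7
j=1: 8>7, skip
j=2: 6≤7, i=1, swap(1,2) ⇒ 7 6 8 6 6 8 7
j=3: 6≤7, i=2, swap(2,3) ⇒ 7 6 6 8 6 8 7
(after j=3) data = 7 6 6 8 6 8 7

7 6 6 8 6 8 7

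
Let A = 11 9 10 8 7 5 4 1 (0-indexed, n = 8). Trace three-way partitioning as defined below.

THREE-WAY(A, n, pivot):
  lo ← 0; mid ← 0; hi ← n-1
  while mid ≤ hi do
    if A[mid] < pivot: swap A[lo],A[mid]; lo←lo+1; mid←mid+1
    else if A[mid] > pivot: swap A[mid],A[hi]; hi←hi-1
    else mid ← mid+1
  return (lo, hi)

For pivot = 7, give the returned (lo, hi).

(3, 3)

lo=0 mid=0 hi=7
11>7: swap(0,7), hi=6 ⇒ 1 9 10 8 7 5 4 11
1<7: swap(0,0), lo=1 mid=1 ⇒ 1 9 10 8 7 5 4 11
9>7: swap(1,6), hi=5 ⇒ 1 4 10 8 7 5 9 11
4<7: swap(1,1), lo=2 mid=2 ⇒ 1 4 10 8 7 5 9 11
10>7: swap(2,5), hi=4 ⇒ 1 4 5 8 7 10 9 11
5<7: swap(2,2), lo=3 mid=3 ⇒ 1 4 5 8 7 10 9 11
8>7: swap(3,4), hi=3 ⇒ 1 4 5 7 8 10 9 11
7=7: mid=4
done. lo=3 hi=3; A=1 4 5 7 8 10 9 11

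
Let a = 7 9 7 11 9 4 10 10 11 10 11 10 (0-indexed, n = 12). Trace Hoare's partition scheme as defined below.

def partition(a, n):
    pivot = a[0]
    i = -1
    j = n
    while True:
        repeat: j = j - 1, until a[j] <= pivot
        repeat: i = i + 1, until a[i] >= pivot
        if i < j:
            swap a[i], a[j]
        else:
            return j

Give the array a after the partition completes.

4 7 9 11 9 7 10 10 11 10 11 10

pivot = a[0] = 7; i = -1, j = 12
j→5 (a[5]=4≤7), i→0 (a[0]=7≥7); i<j, swap → 4 9 7 11 9 7 10 10 11 10 11 10
j→2 (a[2]=7≤7), i→1 (a[1]=9≥7); i<j, swap → 4 7 9 11 9 7 10 10 11 10 11 10
j→1, i→2; i≥j, return j=1. a = 4 7 9 11 9 7 10 10 11 10 11 10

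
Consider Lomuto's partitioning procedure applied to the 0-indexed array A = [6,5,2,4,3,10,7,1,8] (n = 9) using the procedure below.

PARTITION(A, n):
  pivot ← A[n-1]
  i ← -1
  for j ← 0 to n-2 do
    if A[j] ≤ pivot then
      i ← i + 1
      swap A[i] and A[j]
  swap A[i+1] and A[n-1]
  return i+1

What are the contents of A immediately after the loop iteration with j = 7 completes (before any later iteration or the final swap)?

[6,5,2,4,3,7,1,10,8]

pivot = A[8] = 8; i = -1
j=0: A[0]=6 ≤ 8 → i=0, swap A[0],A[0] (no change) → [6,5,2,4,3,10,7,1,8]
j=1: A[1]=5 ≤ 8 → i=1, swap A[1],A[1] (no change) → [6,5,2,4,3,10,7,1,8]
j=2: A[2]=2 ≤ 8 → i=2, swap A[2],A[2] (no change) → [6,5,2,4,3,10,7,1,8]
j=3: A[3]=4 ≤ 8 → i=3, swap A[3],A[3] (no change) → [6,5,2,4,3,10,7,1,8]
j=4: A[4]=3 ≤ 8 → i=4, swap A[4],A[4] (no change) → [6,5,2,4,3,10,7,1,8]
j=5: A[5]=10 > 8 → no swap
j=6: A[6]=7 ≤ 8 → i=5, swap A[5],A[6] → [6,5,2,4,3,7,10,1,8]
j=7: A[7]=1 ≤ 8 → i=6, swap A[6],A[7] → [6,5,2,4,3,7,1,10,8]
(after j=7) A = [6,5,2,4,3,7,1,10,8]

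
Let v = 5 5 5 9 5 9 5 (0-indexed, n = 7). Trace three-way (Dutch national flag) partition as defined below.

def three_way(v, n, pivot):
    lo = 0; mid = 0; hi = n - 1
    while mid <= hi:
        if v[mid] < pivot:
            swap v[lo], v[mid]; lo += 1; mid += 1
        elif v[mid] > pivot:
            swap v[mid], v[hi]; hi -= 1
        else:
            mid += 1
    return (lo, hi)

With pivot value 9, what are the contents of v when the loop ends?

pivot = 9; lo=0, mid=0, hi=6
v[mid]=5<9: swap v[0],v[0]; lo=1,mid=1 → 5 5 5 9 5 9 5
v[mid]=5<9: swap v[1],v[1]; lo=2,mid=2 → 5 5 5 9 5 9 5
v[mid]=5<9: swap v[2],v[2]; lo=3,mid=3 → 5 5 5 9 5 9 5
v[mid]=9=9: mid=4
v[mid]=5<9: swap v[3],v[4]; lo=4,mid=5 → 5 5 5 5 9 9 5
v[mid]=9=9: mid=6
v[mid]=5<9: swap v[4],v[6]; lo=5,mid=7 → 5 5 5 5 5 9 9
end: lo=5, hi=6; v = 5 5 5 5 5 9 9

5 5 5 5 5 9 9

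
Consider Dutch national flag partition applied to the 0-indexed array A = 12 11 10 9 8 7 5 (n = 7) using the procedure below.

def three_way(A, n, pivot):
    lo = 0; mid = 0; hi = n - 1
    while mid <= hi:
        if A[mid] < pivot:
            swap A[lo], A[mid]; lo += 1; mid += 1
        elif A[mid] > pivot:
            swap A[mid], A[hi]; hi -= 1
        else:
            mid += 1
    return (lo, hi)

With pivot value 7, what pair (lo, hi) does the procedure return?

(1, 1)

pivot = 7; lo=0, mid=0, hi=6
A[mid]=12>7: swap A[0],A[6]; hi=5 → 5 11 10 9 8 7 12
A[mid]=5<7: swap A[0],A[0]; lo=1,mid=1 → 5 11 10 9 8 7 12
A[mid]=11>7: swap A[1],A[5]; hi=4 → 5 7 10 9 8 11 12
A[mid]=7=7: mid=2
A[mid]=10>7: swap A[2],A[4]; hi=3 → 5 7 8 9 10 11 12
A[mid]=8>7: swap A[2],A[3]; hi=2 → 5 7 9 8 10 11 12
A[mid]=9>7: swap A[2],A[2]; hi=1 → 5 7 9 8 10 11 12
end: lo=1, hi=1; A = 5 7 9 8 10 11 12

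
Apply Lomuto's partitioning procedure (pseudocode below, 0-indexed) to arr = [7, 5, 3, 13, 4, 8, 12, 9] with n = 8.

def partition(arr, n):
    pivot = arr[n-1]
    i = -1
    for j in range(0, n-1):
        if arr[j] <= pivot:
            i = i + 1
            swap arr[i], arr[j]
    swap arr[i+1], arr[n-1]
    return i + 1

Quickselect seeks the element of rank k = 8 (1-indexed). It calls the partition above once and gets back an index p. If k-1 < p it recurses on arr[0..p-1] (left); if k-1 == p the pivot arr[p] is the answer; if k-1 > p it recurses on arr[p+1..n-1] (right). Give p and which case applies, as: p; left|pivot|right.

pivot = arr[7] = 9; i = -1
j=0: arr[0]=7 ≤ 9 → i=0, swap arr[0],arr[0] (no change) → [7, 5, 3, 13, 4, 8, 12, 9]
j=1: arr[1]=5 ≤ 9 → i=1, swap arr[1],arr[1] (no change) → [7, 5, 3, 13, 4, 8, 12, 9]
j=2: arr[2]=3 ≤ 9 → i=2, swap arr[2],arr[2] (no change) → [7, 5, 3, 13, 4, 8, 12, 9]
j=3: arr[3]=13 > 9 → no swap
j=4: arr[4]=4 ≤ 9 → i=3, swap arr[3],arr[4] → [7, 5, 3, 4, 13, 8, 12, 9]
j=5: arr[5]=8 ≤ 9 → i=4, swap arr[4],arr[5] → [7, 5, 3, 4, 8, 13, 12, 9]
j=6: arr[6]=12 > 9 → no swap
final swap arr[5],arr[7] → [7, 5, 3, 4, 8, 9, 12, 13]; return 5
p = 5; k-1 = 7 > 5 ⇒ right

5; right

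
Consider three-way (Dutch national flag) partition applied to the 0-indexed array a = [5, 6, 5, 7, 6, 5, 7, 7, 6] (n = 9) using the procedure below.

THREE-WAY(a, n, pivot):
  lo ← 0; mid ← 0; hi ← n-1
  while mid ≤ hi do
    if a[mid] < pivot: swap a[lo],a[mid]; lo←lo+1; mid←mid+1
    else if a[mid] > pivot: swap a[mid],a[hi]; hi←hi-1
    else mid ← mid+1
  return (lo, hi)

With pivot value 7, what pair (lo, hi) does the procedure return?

(6, 8)

lo=0 mid=0 hi=8
5<7: swap(0,0), lo=1 mid=1 ⇒ [5, 6, 5, 7, 6, 5, 7, 7, 6]
6<7: swap(1,1), lo=2 mid=2 ⇒ [5, 6, 5, 7, 6, 5, 7, 7, 6]
5<7: swap(2,2), lo=3 mid=3 ⇒ [5, 6, 5, 7, 6, 5, 7, 7, 6]
7=7: mid=4
6<7: swap(3,4), lo=4 mid=5 ⇒ [5, 6, 5, 6, 7, 5, 7, 7, 6]
5<7: swap(4,5), lo=5 mid=6 ⇒ [5, 6, 5, 6, 5, 7, 7, 7, 6]
7=7: mid=7
7=7: mid=8
6<7: swap(5,8), lo=6 mid=9 ⇒ [5, 6, 5, 6, 5, 6, 7, 7, 7]
done. lo=6 hi=8; a=[5, 6, 5, 6, 5, 6, 7, 7, 7]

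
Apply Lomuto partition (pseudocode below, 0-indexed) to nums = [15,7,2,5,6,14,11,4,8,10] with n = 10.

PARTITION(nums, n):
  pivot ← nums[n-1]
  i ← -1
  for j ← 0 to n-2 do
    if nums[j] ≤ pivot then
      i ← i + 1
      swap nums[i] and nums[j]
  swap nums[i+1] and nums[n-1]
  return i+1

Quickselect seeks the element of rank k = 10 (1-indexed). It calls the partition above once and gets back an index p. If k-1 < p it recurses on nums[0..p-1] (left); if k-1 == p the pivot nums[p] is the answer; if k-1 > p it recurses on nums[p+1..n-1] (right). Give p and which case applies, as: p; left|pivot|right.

pivot = nums[9] = 10; i = -1
j=0: nums[0]=15 > 10 → no swap
j=1: nums[1]=7 ≤ 10 → i=0, swap nums[0],nums[1] → [7,15,2,5,6,14,11,4,8,10]
j=2: nums[2]=2 ≤ 10 → i=1, swap nums[1],nums[2] → [7,2,15,5,6,14,11,4,8,10]
j=3: nums[3]=5 ≤ 10 → i=2, swap nums[2],nums[3] → [7,2,5,15,6,14,11,4,8,10]
j=4: nums[4]=6 ≤ 10 → i=3, swap nums[3],nums[4] → [7,2,5,6,15,14,11,4,8,10]
j=5: nums[5]=14 > 10 → no swap
j=6: nums[6]=11 > 10 → no swap
j=7: nums[7]=4 ≤ 10 → i=4, swap nums[4],nums[7] → [7,2,5,6,4,14,11,15,8,10]
j=8: nums[8]=8 ≤ 10 → i=5, swap nums[5],nums[8] → [7,2,5,6,4,8,11,15,14,10]
final swap nums[6],nums[9] → [7,2,5,6,4,8,10,15,14,11]; return 6
p = 6; k-1 = 9 > 6 ⇒ right

6; right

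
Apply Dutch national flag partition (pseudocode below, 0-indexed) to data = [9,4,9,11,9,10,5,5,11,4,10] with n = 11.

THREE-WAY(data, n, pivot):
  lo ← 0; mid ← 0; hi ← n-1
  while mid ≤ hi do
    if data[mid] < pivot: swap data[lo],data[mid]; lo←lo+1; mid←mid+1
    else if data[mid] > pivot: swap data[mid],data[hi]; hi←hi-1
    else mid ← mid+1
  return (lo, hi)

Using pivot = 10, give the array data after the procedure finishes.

[9,4,9,9,5,5,4,10,10,11,11]

pivot = 10; lo=0, mid=0, hi=10
data[mid]=9<10: swap data[0],data[0]; lo=1,mid=1 → [9,4,9,11,9,10,5,5,11,4,10]
data[mid]=4<10: swap data[1],data[1]; lo=2,mid=2 → [9,4,9,11,9,10,5,5,11,4,10]
data[mid]=9<10: swap data[2],data[2]; lo=3,mid=3 → [9,4,9,11,9,10,5,5,11,4,10]
data[mid]=11>10: swap data[3],data[10]; hi=9 → [9,4,9,10,9,10,5,5,11,4,11]
data[mid]=10=10: mid=4
data[mid]=9<10: swap data[3],data[4]; lo=4,mid=5 → [9,4,9,9,10,10,5,5,11,4,11]
data[mid]=10=10: mid=6
data[mid]=5<10: swap data[4],data[6]; lo=5,mid=7 → [9,4,9,9,5,10,10,5,11,4,11]
data[mid]=5<10: swap data[5],data[7]; lo=6,mid=8 → [9,4,9,9,5,5,10,10,11,4,11]
data[mid]=11>10: swap data[8],data[9]; hi=8 → [9,4,9,9,5,5,10,10,4,11,11]
data[mid]=4<10: swap data[6],data[8]; lo=7,mid=9 → [9,4,9,9,5,5,4,10,10,11,11]
end: lo=7, hi=8; data = [9,4,9,9,5,5,4,10,10,11,11]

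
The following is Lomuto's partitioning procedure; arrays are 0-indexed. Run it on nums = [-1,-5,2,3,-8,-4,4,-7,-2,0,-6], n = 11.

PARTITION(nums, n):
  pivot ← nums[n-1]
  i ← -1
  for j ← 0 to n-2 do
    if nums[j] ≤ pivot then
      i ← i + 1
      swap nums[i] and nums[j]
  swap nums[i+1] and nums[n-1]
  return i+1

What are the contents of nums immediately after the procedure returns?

[-8,-7,-6,3,-1,-4,4,-5,-2,0,2]

pivot=-6, i=-1
j=0: -1>-6, skip
j=1: -5>-6, skip
j=2: 2>-6, skip
j=3: 3>-6, skip
j=4: -8≤-6, i=0, swap(0,4) ⇒ [-8,-5,2,3,-1,-4,4,-7,-2,0,-6]
j=5: -4>-6, skip
j=6: 4>-6, skip
j=7: -7≤-6, i=1, swap(1,7) ⇒ [-8,-7,2,3,-1,-4,4,-5,-2,0,-6]
j=8: -2>-6, skip
j=9: 0>-6, skip
swap(2,10) ⇒ [-8,-7,-6,3,-1,-4,4,-5,-2,0,2]; return 2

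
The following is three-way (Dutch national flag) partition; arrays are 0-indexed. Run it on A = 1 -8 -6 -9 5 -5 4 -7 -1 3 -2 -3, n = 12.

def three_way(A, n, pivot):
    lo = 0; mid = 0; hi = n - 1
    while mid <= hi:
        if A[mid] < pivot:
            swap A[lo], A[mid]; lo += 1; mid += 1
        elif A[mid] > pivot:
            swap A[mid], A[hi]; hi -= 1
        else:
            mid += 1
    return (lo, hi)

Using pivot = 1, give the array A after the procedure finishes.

lo=0 mid=0 hi=11
1=1: mid=1
-8<1: swap(0,1), lo=1 mid=2 ⇒ -8 1 -6 -9 5 -5 4 -7 -1 3 -2 -3
-6<1: swap(1,2), lo=2 mid=3 ⇒ -8 -6 1 -9 5 -5 4 -7 -1 3 -2 -3
-9<1: swap(2,3), lo=3 mid=4 ⇒ -8 -6 -9 1 5 -5 4 -7 -1 3 -2 -3
5>1: swap(4,11), hi=10 ⇒ -8 -6 -9 1 -3 -5 4 -7 -1 3 -2 5
-3<1: swap(3,4), lo=4 mid=5 ⇒ -8 -6 -9 -3 1 -5 4 -7 -1 3 -2 5
-5<1: swap(4,5), lo=5 mid=6 ⇒ -8 -6 -9 -3 -5 1 4 -7 -1 3 -2 5
4>1: swap(6,10), hi=9 ⇒ -8 -6 -9 -3 -5 1 -2 -7 -1 3 4 5
-2<1: swap(5,6), lo=6 mid=7 ⇒ -8 -6 -9 -3 -5 -2 1 -7 -1 3 4 5
-7<1: swap(6,7), lo=7 mid=8 ⇒ -8 -6 -9 -3 -5 -2 -7 1 -1 3 4 5
-1<1: swap(7,8), lo=8 mid=9 ⇒ -8 -6 -9 -3 -5 -2 -7 -1 1 3 4 5
3>1: swap(9,9), hi=8 ⇒ -8 -6 -9 -3 -5 -2 -7 -1 1 3 4 5
done. lo=8 hi=8; A=-8 -6 -9 -3 -5 -2 -7 -1 1 3 4 5

-8 -6 -9 -3 -5 -2 -7 -1 1 3 4 5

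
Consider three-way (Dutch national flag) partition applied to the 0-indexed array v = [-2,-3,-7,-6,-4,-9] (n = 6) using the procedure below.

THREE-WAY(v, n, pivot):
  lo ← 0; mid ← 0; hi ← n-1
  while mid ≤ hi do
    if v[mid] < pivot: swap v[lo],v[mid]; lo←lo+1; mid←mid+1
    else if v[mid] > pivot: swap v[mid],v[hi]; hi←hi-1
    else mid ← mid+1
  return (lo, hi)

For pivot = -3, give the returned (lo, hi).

lo=0 mid=0 hi=5
-2>-3: swap(0,5), hi=4 ⇒ [-9,-3,-7,-6,-4,-2]
-9<-3: swap(0,0), lo=1 mid=1 ⇒ [-9,-3,-7,-6,-4,-2]
-3=-3: mid=2
-7<-3: swap(1,2), lo=2 mid=3 ⇒ [-9,-7,-3,-6,-4,-2]
-6<-3: swap(2,3), lo=3 mid=4 ⇒ [-9,-7,-6,-3,-4,-2]
-4<-3: swap(3,4), lo=4 mid=5 ⇒ [-9,-7,-6,-4,-3,-2]
done. lo=4 hi=4; v=[-9,-7,-6,-4,-3,-2]

(4, 4)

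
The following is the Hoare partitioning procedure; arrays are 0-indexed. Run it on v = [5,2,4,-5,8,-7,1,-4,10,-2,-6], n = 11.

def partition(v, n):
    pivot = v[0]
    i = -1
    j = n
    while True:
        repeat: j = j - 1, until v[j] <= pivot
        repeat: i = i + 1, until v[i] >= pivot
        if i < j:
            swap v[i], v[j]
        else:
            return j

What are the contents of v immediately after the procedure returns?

pivot=5
j stops at 10 (-6), i stops at 0 (5); swap ⇒ [-6,2,4,-5,8,-7,1,-4,10,-2,5]
j stops at 9 (-2), i stops at 4 (8); swap ⇒ [-6,2,4,-5,-2,-7,1,-4,10,8,5]
j stops at 7, i stops at 8; i≥j ⇒ return 7. v=[-6,2,4,-5,-2,-7,1,-4,10,8,5]

[-6,2,4,-5,-2,-7,1,-4,10,8,5]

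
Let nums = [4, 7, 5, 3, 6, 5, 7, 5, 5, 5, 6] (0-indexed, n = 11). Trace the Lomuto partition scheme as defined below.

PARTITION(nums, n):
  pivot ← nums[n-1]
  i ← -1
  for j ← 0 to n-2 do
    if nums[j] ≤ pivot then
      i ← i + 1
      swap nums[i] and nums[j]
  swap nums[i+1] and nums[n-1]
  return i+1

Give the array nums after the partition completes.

[4, 5, 3, 6, 5, 5, 5, 5, 6, 7, 7]

pivot=6, i=-1
j=0: 4≤6, i=0, swap(0,0) ⇒ [4, 7, 5, 3, 6, 5, 7, 5, 5, 5, 6]
j=1: 7>6, skip
j=2: 5≤6, i=1, swap(1,2) ⇒ [4, 5, 7, 3, 6, 5, 7, 5, 5, 5, 6]
j=3: 3≤6, i=2, swap(2,3) ⇒ [4, 5, 3, 7, 6, 5, 7, 5, 5, 5, 6]
j=4: 6≤6, i=3, swap(3,4) ⇒ [4, 5, 3, 6, 7, 5, 7, 5, 5, 5, 6]
j=5: 5≤6, i=4, swap(4,5) ⇒ [4, 5, 3, 6, 5, 7, 7, 5, 5, 5, 6]
j=6: 7>6, skip
j=7: 5≤6, i=5, swap(5,7) ⇒ [4, 5, 3, 6, 5, 5, 7, 7, 5, 5, 6]
j=8: 5≤6, i=6, swap(6,8) ⇒ [4, 5, 3, 6, 5, 5, 5, 7, 7, 5, 6]
j=9: 5≤6, i=7, swap(7,9) ⇒ [4, 5, 3, 6, 5, 5, 5, 5, 7, 7, 6]
swap(8,10) ⇒ [4, 5, 3, 6, 5, 5, 5, 5, 6, 7, 7]; return 8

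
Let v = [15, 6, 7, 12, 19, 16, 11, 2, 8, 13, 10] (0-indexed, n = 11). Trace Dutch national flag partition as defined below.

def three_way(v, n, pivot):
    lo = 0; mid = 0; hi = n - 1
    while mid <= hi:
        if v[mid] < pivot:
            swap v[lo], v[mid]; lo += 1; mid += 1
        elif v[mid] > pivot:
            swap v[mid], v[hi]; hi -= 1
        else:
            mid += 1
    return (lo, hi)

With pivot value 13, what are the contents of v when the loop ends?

[10, 6, 7, 12, 8, 11, 2, 13, 16, 19, 15]

lo=0 mid=0 hi=10
15>13: swap(0,10), hi=9 ⇒ [10, 6, 7, 12, 19, 16, 11, 2, 8, 13, 15]
10<13: swap(0,0), lo=1 mid=1 ⇒ [10, 6, 7, 12, 19, 16, 11, 2, 8, 13, 15]
6<13: swap(1,1), lo=2 mid=2 ⇒ [10, 6, 7, 12, 19, 16, 11, 2, 8, 13, 15]
7<13: swap(2,2), lo=3 mid=3 ⇒ [10, 6, 7, 12, 19, 16, 11, 2, 8, 13, 15]
12<13: swap(3,3), lo=4 mid=4 ⇒ [10, 6, 7, 12, 19, 16, 11, 2, 8, 13, 15]
19>13: swap(4,9), hi=8 ⇒ [10, 6, 7, 12, 13, 16, 11, 2, 8, 19, 15]
13=13: mid=5
16>13: swap(5,8), hi=7 ⇒ [10, 6, 7, 12, 13, 8, 11, 2, 16, 19, 15]
8<13: swap(4,5), lo=5 mid=6 ⇒ [10, 6, 7, 12, 8, 13, 11, 2, 16, 19, 15]
11<13: swap(5,6), lo=6 mid=7 ⇒ [10, 6, 7, 12, 8, 11, 13, 2, 16, 19, 15]
2<13: swap(6,7), lo=7 mid=8 ⇒ [10, 6, 7, 12, 8, 11, 2, 13, 16, 19, 15]
done. lo=7 hi=7; v=[10, 6, 7, 12, 8, 11, 2, 13, 16, 19, 15]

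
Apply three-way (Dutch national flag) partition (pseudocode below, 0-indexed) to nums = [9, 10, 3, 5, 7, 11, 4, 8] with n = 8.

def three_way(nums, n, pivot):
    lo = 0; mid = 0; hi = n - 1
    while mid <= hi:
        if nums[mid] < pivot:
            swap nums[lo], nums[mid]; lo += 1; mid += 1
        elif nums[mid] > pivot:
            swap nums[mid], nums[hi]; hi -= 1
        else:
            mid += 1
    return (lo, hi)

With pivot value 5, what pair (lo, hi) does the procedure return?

(2, 2)

pivot = 5; lo=0, mid=0, hi=7
nums[mid]=9>5: swap nums[0],nums[7]; hi=6 → [8, 10, 3, 5, 7, 11, 4, 9]
nums[mid]=8>5: swap nums[0],nums[6]; hi=5 → [4, 10, 3, 5, 7, 11, 8, 9]
nums[mid]=4<5: swap nums[0],nums[0]; lo=1,mid=1 → [4, 10, 3, 5, 7, 11, 8, 9]
nums[mid]=10>5: swap nums[1],nums[5]; hi=4 → [4, 11, 3, 5, 7, 10, 8, 9]
nums[mid]=11>5: swap nums[1],nums[4]; hi=3 → [4, 7, 3, 5, 11, 10, 8, 9]
nums[mid]=7>5: swap nums[1],nums[3]; hi=2 → [4, 5, 3, 7, 11, 10, 8, 9]
nums[mid]=5=5: mid=2
nums[mid]=3<5: swap nums[1],nums[2]; lo=2,mid=3 → [4, 3, 5, 7, 11, 10, 8, 9]
end: lo=2, hi=2; nums = [4, 3, 5, 7, 11, 10, 8, 9]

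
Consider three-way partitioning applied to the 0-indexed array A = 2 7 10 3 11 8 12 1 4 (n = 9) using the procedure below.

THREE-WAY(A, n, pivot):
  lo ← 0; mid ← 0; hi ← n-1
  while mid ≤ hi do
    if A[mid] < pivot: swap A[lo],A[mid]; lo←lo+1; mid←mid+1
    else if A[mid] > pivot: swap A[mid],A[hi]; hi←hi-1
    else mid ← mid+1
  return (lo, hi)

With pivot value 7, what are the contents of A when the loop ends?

2 4 3 1 7 12 8 11 10

lo=0 mid=0 hi=8
2<7: swap(0,0), lo=1 mid=1 ⇒ 2 7 10 3 11 8 12 1 4
7=7: mid=2
10>7: swap(2,8), hi=7 ⇒ 2 7 4 3 11 8 12 1 10
4<7: swap(1,2), lo=2 mid=3 ⇒ 2 4 7 3 11 8 12 1 10
3<7: swap(2,3), lo=3 mid=4 ⇒ 2 4 3 7 11 8 12 1 10
11>7: swap(4,7), hi=6 ⇒ 2 4 3 7 1 8 12 11 10
1<7: swap(3,4), lo=4 mid=5 ⇒ 2 4 3 1 7 8 12 11 10
8>7: swap(5,6), hi=5 ⇒ 2 4 3 1 7 12 8 11 10
12>7: swap(5,5), hi=4 ⇒ 2 4 3 1 7 12 8 11 10
done. lo=4 hi=4; A=2 4 3 1 7 12 8 11 10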